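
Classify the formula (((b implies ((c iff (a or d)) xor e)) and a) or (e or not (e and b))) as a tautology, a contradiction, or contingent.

a | b | c | d | e | φ
- | - | - | - | - | -
T | T | T | T | T | T
T | T | T | T | F | T
T | T | T | F | T | T
T | T | T | F | F | T
T | T | F | T | T | T
T | T | F | T | F | T
T | T | F | F | T | T
T | T | F | F | F | T
T | F | T | T | T | T
T | F | T | T | F | T
T | F | T | F | T | T
T | F | T | F | F | T
T | F | F | T | T | T
T | F | F | T | F | T
T | F | F | F | T | T
T | F | F | F | F | T
F | T | T | T | T | T
F | T | T | T | F | T
F | T | T | F | T | T
F | T | T | F | F | T
F | T | F | T | T | T
F | T | F | T | F | T
F | T | F | F | T | T
F | T | F | F | F | T
F | F | T | T | T | T
F | F | T | T | F | T
F | F | T | F | T | T
F | F | T | F | F | T
F | F | F | T | T | T
F | F | F | T | F | T
F | F | F | F | T | T
F | F | F | F | F | T
Every row is T, so the formula is a tautology.

tautology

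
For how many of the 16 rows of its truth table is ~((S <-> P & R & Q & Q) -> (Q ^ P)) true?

P | Q | R | S | (P & R & Q & Q) | (S <-> (P & R & Q & Q)) | (Q ^ P) | φ
- | - | - | - | --------------- | ----------------------- | ------- | -
F | F | F | F |        F        |            T            |    F    | T
F | F | F | T |        F        |            F            |    F    | F
F | F | T | F |        F        |            T            |    F    | T
F | F | T | T |        F        |            F            |    F    | F
F | T | F | F |        F        |            T            |    T    | F
F | T | F | T |        F        |            F            |    T    | F
F | T | T | F |        F        |            T            |    T    | F
F | T | T | T |        F        |            F            |    T    | F
T | F | F | F |        F        |            T            |    T    | F
T | F | F | T |        F        |            F            |    T    | F
T | F | T | F |        F        |            T            |    T    | F
T | F | T | T |        F        |            F            |    T    | F
T | T | F | F |        F        |            T            |    F    | T
T | T | F | T |        F        |            F            |    F    | F
T | T | T | F |        T        |            F            |    F    | F
T | T | T | T |        T        |            T            |    F    | T
The formula is true on 4 of the 16 rows.

4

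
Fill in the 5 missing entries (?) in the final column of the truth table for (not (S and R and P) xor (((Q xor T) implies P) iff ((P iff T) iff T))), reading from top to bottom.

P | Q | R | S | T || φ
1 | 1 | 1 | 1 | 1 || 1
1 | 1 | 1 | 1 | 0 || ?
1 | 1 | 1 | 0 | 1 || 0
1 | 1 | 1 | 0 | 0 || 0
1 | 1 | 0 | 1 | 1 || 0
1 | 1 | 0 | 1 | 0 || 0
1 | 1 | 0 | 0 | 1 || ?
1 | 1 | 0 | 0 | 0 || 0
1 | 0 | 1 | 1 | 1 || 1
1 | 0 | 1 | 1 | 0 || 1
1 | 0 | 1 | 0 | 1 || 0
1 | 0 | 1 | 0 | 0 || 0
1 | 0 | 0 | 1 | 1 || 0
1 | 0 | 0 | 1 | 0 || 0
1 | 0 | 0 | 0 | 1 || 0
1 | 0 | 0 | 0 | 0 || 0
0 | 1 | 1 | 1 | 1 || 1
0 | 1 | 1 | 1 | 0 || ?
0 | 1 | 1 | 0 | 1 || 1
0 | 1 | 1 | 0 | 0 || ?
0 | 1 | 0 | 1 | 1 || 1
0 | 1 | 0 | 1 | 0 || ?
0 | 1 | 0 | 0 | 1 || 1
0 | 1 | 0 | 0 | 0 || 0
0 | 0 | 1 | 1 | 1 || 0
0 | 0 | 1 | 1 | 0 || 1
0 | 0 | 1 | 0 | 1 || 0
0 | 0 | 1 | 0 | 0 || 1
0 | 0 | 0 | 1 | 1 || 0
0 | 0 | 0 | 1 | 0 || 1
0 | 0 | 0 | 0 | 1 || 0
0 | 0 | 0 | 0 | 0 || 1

1, 0, 0, 0, 0

Row P=1, Q=1, R=1, S=1, T=0: not (S and R and P) = 0, (((Q xor T) implies P) iff ((P iff T) iff T)) = 1, so the formula = 1.
Row P=1, Q=1, R=0, S=0, T=1: not (S and R and P) = 1, (((Q xor T) implies P) iff ((P iff T) iff T)) = 1, so the formula = 0.
Row P=0, Q=1, R=1, S=1, T=0: not (S and R and P) = 1, (((Q xor T) implies P) iff ((P iff T) iff T)) = 1, so the formula = 0.
Row P=0, Q=1, R=1, S=0, T=0: not (S and R and P) = 1, (((Q xor T) implies P) iff ((P iff T) iff T)) = 1, so the formula = 0.
Row P=0, Q=1, R=0, S=1, T=0: not (S and R and P) = 1, (((Q xor T) implies P) iff ((P iff T) iff T)) = 1, so the formula = 0.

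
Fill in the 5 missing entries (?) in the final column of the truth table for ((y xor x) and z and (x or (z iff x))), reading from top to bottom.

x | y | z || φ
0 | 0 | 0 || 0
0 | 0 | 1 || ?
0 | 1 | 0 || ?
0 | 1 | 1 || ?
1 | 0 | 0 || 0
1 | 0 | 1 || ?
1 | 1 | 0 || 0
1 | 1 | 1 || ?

0, 0, 0, 1, 0

Row x=0, y=0, z=1: (y xor x) = 0, (x or (z iff x)) = 0, so the formula = 0.
Row x=0, y=1, z=0: (y xor x) = 1, (x or (z iff x)) = 1, so the formula = 0.
Row x=0, y=1, z=1: (y xor x) = 1, (x or (z iff x)) = 0, so the formula = 0.
Row x=1, y=0, z=1: (y xor x) = 1, (x or (z iff x)) = 1, so the formula = 1.
Row x=1, y=1, z=1: (y xor x) = 0, (x or (z iff x)) = 1, so the formula = 0.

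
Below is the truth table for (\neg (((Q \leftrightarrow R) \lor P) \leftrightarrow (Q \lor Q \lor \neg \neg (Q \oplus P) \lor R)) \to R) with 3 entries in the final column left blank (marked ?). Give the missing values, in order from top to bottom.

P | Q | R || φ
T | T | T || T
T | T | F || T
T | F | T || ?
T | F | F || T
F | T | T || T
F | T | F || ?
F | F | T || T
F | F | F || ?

Row P=T, Q=F, R=T: \neg (((Q \leftrightarrow R) \lor P) \leftrightarrow (Q \lor Q \lor \neg \neg (Q \oplus P) \lor R)) = F, so the formula = T.
Row P=F, Q=T, R=F: \neg (((Q \leftrightarrow R) \lor P) \leftrightarrow (Q \lor Q \lor \neg \neg (Q \oplus P) \lor R)) = T, so the formula = F.
Row P=F, Q=F, R=F: \neg (((Q \leftrightarrow R) \lor P) \leftrightarrow (Q \lor Q \lor \neg \neg (Q \oplus P) \lor R)) = T, so the formula = F.

T, F, F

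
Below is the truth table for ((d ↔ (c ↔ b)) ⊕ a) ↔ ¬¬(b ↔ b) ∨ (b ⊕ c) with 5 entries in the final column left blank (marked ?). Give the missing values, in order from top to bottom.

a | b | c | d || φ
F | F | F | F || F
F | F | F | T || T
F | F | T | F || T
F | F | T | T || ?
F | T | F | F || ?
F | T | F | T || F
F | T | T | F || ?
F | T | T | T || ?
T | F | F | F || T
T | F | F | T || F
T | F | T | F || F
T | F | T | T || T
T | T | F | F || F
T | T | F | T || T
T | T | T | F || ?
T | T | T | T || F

Row a=F, b=F, c=T, d=T: ((d ↔ (c ↔ b)) ⊕ a) = F, (¬¬(b ↔ b) ∨ (b ⊕ c)) = T, so the formula = F.
Row a=F, b=T, c=F, d=F: ((d ↔ (c ↔ b)) ⊕ a) = T, (¬¬(b ↔ b) ∨ (b ⊕ c)) = T, so the formula = T.
Row a=F, b=T, c=T, d=F: ((d ↔ (c ↔ b)) ⊕ a) = F, (¬¬(b ↔ b) ∨ (b ⊕ c)) = T, so the formula = F.
Row a=F, b=T, c=T, d=T: ((d ↔ (c ↔ b)) ⊕ a) = T, (¬¬(b ↔ b) ∨ (b ⊕ c)) = T, so the formula = T.
Row a=T, b=T, c=T, d=F: ((d ↔ (c ↔ b)) ⊕ a) = T, (¬¬(b ↔ b) ∨ (b ⊕ c)) = T, so the formula = T.

F, T, F, T, T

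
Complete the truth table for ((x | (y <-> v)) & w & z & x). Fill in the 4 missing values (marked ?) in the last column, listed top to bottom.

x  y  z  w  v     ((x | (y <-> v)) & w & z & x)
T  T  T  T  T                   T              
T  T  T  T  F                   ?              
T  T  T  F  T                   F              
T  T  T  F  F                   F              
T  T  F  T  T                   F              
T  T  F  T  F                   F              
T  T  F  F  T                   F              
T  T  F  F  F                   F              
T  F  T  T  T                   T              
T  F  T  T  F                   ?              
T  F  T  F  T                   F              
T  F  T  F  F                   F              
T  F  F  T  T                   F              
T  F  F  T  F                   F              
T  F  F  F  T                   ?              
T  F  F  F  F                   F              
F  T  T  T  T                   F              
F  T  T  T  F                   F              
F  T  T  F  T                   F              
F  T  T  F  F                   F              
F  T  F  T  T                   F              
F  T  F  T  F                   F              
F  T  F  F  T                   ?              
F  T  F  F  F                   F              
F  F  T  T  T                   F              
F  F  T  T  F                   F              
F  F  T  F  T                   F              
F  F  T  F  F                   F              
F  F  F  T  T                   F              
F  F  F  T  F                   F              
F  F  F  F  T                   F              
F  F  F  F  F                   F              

Row x=T, y=T, z=T, w=T, v=F: (x | (y <-> v)) = T, so ((x | (y <-> v)) & w & z & x) = T.
Row x=T, y=F, z=T, w=T, v=F: (x | (y <-> v)) = T, so ((x | (y <-> v)) & w & z & x) = T.
Row x=T, y=F, z=F, w=F, v=T: (x | (y <-> v)) = T, so ((x | (y <-> v)) & w & z & x) = F.
Row x=F, y=T, z=F, w=F, v=T: (x | (y <-> v)) = T, so ((x | (y <-> v)) & w & z & x) = F.

T, T, F, F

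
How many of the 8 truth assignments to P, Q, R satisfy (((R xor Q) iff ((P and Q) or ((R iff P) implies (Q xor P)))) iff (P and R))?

P  Q  R  |  φ
T  T  T  |  F
T  T  F  |  F
T  F  T  |  T
T  F  F  |  T
F  T  T  |  T
F  T  F  |  F
F  F  T  |  F
F  F  F  |  F
The formula is true on 3 of the 8 rows.

3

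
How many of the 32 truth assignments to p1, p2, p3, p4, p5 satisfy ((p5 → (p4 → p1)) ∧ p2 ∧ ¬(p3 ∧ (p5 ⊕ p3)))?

10

p1 | p2 | p3 | p4 | p5 | φ
-- | -- | -- | -- | -- | -
T  | T  | T  | T  | T  | T
T  | T  | T  | T  | F  | F
T  | T  | T  | F  | T  | T
T  | T  | T  | F  | F  | F
T  | T  | F  | T  | T  | T
T  | T  | F  | T  | F  | T
T  | T  | F  | F  | T  | T
T  | T  | F  | F  | F  | T
T  | F  | T  | T  | T  | F
T  | F  | T  | T  | F  | F
T  | F  | T  | F  | T  | F
T  | F  | T  | F  | F  | F
T  | F  | F  | T  | T  | F
T  | F  | F  | T  | F  | F
T  | F  | F  | F  | T  | F
T  | F  | F  | F  | F  | F
F  | T  | T  | T  | T  | F
F  | T  | T  | T  | F  | F
F  | T  | T  | F  | T  | T
F  | T  | T  | F  | F  | F
F  | T  | F  | T  | T  | F
F  | T  | F  | T  | F  | T
F  | T  | F  | F  | T  | T
F  | T  | F  | F  | F  | T
F  | F  | T  | T  | T  | F
F  | F  | T  | T  | F  | F
F  | F  | T  | F  | T  | F
F  | F  | T  | F  | F  | F
F  | F  | F  | T  | T  | F
F  | F  | F  | T  | F  | F
F  | F  | F  | F  | T  | F
F  | F  | F  | F  | F  | F
The formula is true on 10 of the 32 rows.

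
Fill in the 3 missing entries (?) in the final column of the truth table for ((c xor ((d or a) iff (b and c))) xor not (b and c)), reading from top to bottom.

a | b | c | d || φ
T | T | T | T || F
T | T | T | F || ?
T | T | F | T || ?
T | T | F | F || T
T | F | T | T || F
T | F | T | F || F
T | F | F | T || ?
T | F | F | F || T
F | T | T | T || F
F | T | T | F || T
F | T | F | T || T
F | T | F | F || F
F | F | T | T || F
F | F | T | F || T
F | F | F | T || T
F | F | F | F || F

Row a=T, b=T, c=T, d=F: (c xor ((d or a) iff (b and c))) = F, not (b and c) = F, so the formula = F.
Row a=T, b=T, c=F, d=T: (c xor ((d or a) iff (b and c))) = F, not (b and c) = T, so the formula = T.
Row a=T, b=F, c=F, d=T: (c xor ((d or a) iff (b and c))) = F, not (b and c) = T, so the formula = T.

F, T, T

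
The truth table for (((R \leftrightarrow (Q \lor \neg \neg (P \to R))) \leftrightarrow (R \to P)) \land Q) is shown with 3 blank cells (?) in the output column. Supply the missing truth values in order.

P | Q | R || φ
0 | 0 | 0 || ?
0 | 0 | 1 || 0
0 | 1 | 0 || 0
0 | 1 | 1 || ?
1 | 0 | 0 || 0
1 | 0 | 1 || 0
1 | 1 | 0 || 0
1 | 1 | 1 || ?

Row P=0, Q=0, R=0: ((R \leftrightarrow (Q \lor \neg \neg (P \to R))) \leftrightarrow (R \to P)) = 0, so the formula = 0.
Row P=0, Q=1, R=1: ((R \leftrightarrow (Q \lor \neg \neg (P \to R))) \leftrightarrow (R \to P)) = 0, so the formula = 0.
Row P=1, Q=1, R=1: ((R \leftrightarrow (Q \lor \neg \neg (P \to R))) \leftrightarrow (R \to P)) = 1, so the formula = 1.

0, 0, 1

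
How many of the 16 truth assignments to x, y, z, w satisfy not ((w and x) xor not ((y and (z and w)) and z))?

x  y  z  w  |  φ
F  F  F  F  |  F
F  F  F  T  |  F
F  F  T  F  |  F
F  F  T  T  |  F
F  T  F  F  |  F
F  T  F  T  |  F
F  T  T  F  |  F
F  T  T  T  |  T
T  F  F  F  |  F
T  F  F  T  |  T
T  F  T  F  |  F
T  F  T  T  |  T
T  T  F  F  |  F
T  T  F  T  |  T
T  T  T  F  |  F
T  T  T  T  |  F
The formula is true on 4 of the 16 rows.

4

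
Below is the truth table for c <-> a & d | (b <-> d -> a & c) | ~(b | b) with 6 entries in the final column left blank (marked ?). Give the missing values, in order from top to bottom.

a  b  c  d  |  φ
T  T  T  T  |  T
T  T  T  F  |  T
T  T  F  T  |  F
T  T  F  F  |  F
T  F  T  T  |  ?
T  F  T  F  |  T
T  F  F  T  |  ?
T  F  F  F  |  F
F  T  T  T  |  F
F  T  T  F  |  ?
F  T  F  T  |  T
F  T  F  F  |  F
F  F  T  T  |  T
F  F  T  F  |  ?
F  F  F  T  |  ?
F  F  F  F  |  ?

Row a=T, b=F, c=T, d=T: (a & d | (b <-> d -> a & c) | ~(b | b)) = T, so the formula = T.
Row a=T, b=F, c=F, d=T: (a & d | (b <-> d -> a & c) | ~(b | b)) = T, so the formula = F.
Row a=F, b=T, c=T, d=F: (a & d | (b <-> d -> a & c) | ~(b | b)) = T, so the formula = T.
Row a=F, b=F, c=T, d=F: (a & d | (b <-> d -> a & c) | ~(b | b)) = T, so the formula = T.
Row a=F, b=F, c=F, d=T: (a & d | (b <-> d -> a & c) | ~(b | b)) = T, so the formula = F.
Row a=F, b=F, c=F, d=F: (a & d | (b <-> d -> a & c) | ~(b | b)) = T, so the formula = F.

T, F, T, T, F, F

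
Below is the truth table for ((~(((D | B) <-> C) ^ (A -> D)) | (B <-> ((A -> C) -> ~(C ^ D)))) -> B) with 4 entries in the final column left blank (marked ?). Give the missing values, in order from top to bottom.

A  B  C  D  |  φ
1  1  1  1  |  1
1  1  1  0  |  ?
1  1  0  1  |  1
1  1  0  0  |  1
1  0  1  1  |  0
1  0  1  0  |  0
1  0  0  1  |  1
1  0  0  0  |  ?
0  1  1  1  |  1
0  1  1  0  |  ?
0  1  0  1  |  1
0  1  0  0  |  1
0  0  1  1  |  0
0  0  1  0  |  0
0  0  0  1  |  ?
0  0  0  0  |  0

1, 1, 1, 0

Row A=1, B=1, C=1, D=0: (~(((D | B) <-> C) ^ (A -> D)) | (B <-> ((A -> C) -> ~(C ^ D)))) = 0, so the formula = 1.
Row A=1, B=0, C=0, D=0: (~(((D | B) <-> C) ^ (A -> D)) | (B <-> ((A -> C) -> ~(C ^ D)))) = 0, so the formula = 1.
Row A=0, B=1, C=1, D=0: (~(((D | B) <-> C) ^ (A -> D)) | (B <-> ((A -> C) -> ~(C ^ D)))) = 1, so the formula = 1.
Row A=0, B=0, C=0, D=1: (~(((D | B) <-> C) ^ (A -> D)) | (B <-> ((A -> C) -> ~(C ^ D)))) = 1, so the formula = 0.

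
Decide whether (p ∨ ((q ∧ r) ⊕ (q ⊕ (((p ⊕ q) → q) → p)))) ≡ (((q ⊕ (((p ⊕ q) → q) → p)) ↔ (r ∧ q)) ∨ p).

not equivalent

p  q  r  |  φ  ψ
1  1  1  |  1  1
1  1  0  |  1  1
1  0  1  |  1  1
1  0  0  |  1  1
0  1  1  |  0  1
0  1  0  |  1  0
0  0  1  |  0  1
0  0  0  |  0  1
The columns differ at p=0, q=1, r=1 (φ=0, ψ=1), so they are not equivalent.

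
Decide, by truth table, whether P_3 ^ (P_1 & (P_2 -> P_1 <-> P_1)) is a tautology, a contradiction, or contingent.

P_1 | P_2 | P_3 | (P_2 -> P_1) | ((P_2 -> P_1) <-> P_1) | φ
--- | --- | --- | ------------ | ---------------------- | -
 1  |  1  |  1  |      1       |           1            | 0
 1  |  1  |  0  |      1       |           1            | 1
 1  |  0  |  1  |      1       |           1            | 0
 1  |  0  |  0  |      1       |           1            | 1
 0  |  1  |  1  |      0       |           1            | 1
 0  |  1  |  0  |      0       |           1            | 0
 0  |  0  |  1  |      1       |           0            | 1
 0  |  0  |  0  |      1       |           0            | 0
4 of 8 rows are 1, so the formula is contingent.

contingent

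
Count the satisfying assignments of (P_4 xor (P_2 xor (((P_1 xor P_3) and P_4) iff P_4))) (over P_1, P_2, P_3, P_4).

8

P_1 | P_2 | P_3 | P_4 || φ
 T  |  T  |  T  |  T  || F
 T  |  T  |  T  |  F  || F
 T  |  T  |  F  |  T  || T
 T  |  T  |  F  |  F  || F
 T  |  F  |  T  |  T  || T
 T  |  F  |  T  |  F  || T
 T  |  F  |  F  |  T  || F
 T  |  F  |  F  |  F  || T
 F  |  T  |  T  |  T  || T
 F  |  T  |  T  |  F  || F
 F  |  T  |  F  |  T  || F
 F  |  T  |  F  |  F  || F
 F  |  F  |  T  |  T  || F
 F  |  F  |  T  |  F  || T
 F  |  F  |  F  |  T  || T
 F  |  F  |  F  |  F  || T
The formula is true on 8 of the 16 rows.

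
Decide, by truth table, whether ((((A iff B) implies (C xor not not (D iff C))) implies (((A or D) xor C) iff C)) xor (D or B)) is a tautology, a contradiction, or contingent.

contingent

A  B  C  D  |  φ
T  T  T  T  |  F
T  T  T  F  |  T
T  T  F  T  |  F
T  T  F  F  |  T
T  F  T  T  |  T
T  F  T  F  |  F
T  F  F  T  |  T
T  F  F  F  |  F
F  T  T  T  |  T
F  T  T  F  |  F
F  T  F  T  |  T
F  T  F  F  |  F
F  F  T  T  |  F
F  F  T  F  |  T
F  F  F  T  |  F
F  F  F  F  |  T
8 of 16 rows are T, so the formula is contingent.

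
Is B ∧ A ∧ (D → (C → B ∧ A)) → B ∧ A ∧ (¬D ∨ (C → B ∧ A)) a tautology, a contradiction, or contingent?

A  B  C  D  |  (B ∧ A)  (C → (B ∧ A))  (D → (C → (B ∧ A)))  ¬D  (¬D ∨ (C → (B ∧ A)))  φ
T  T  T  T  |     T           T                 T           F            T            T
T  T  T  F  |     T           T                 T           T            T            T
T  T  F  T  |     T           T                 T           F            T            T
T  T  F  F  |     T           T                 T           T            T            T
T  F  T  T  |     F           F                 F           F            F            T
T  F  T  F  |     F           F                 T           T            T            T
T  F  F  T  |     F           T                 T           F            T            T
T  F  F  F  |     F           T                 T           T            T            T
F  T  T  T  |     F           F                 F           F            F            T
F  T  T  F  |     F           F                 T           T            T            T
F  T  F  T  |     F           T                 T           F            T            T
F  T  F  F  |     F           T                 T           T            T            T
F  F  T  T  |     F           F                 F           F            F            T
F  F  T  F  |     F           F                 T           T            T            T
F  F  F  T  |     F           T                 T           F            T            T
F  F  F  F  |     F           T                 T           T            T            T
Every row is T, so the formula is a tautology.

tautology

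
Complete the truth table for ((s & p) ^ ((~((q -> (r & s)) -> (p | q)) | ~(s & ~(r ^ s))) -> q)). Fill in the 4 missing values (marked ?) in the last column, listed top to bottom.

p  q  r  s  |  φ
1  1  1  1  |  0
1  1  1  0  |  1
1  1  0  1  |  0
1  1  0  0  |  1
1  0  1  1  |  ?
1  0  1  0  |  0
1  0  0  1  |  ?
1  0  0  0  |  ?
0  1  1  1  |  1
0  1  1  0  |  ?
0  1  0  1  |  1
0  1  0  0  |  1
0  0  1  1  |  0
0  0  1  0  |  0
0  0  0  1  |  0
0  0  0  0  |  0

Row p=1, q=0, r=1, s=1: (s & p) = 1, ((~((q -> (r & s)) -> (p | q)) | ~(s & ~(r ^ s))) -> q) = 1, so the formula = 0.
Row p=1, q=0, r=0, s=1: (s & p) = 1, ((~((q -> (r & s)) -> (p | q)) | ~(s & ~(r ^ s))) -> q) = 0, so the formula = 1.
Row p=1, q=0, r=0, s=0: (s & p) = 0, ((~((q -> (r & s)) -> (p | q)) | ~(s & ~(r ^ s))) -> q) = 0, so the formula = 0.
Row p=0, q=1, r=1, s=0: (s & p) = 0, ((~((q -> (r & s)) -> (p | q)) | ~(s & ~(r ^ s))) -> q) = 1, so the formula = 1.

0, 1, 0, 1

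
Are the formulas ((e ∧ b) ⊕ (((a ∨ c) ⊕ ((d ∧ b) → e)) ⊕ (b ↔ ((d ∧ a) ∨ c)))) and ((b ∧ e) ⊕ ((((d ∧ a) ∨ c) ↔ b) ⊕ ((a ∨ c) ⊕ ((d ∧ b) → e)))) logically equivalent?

equivalent

a  b  c  d  e  |  φ  ψ
T  T  T  T  T  |  F  F
T  T  T  T  F  |  F  F
T  T  T  F  T  |  F  F
T  T  T  F  F  |  T  T
T  T  F  T  T  |  F  F
T  T  F  T  F  |  F  F
T  T  F  F  T  |  T  T
T  T  F  F  F  |  F  F
T  F  T  T  T  |  F  F
T  F  T  T  F  |  F  F
T  F  T  F  T  |  F  F
T  F  T  F  F  |  F  F
T  F  F  T  T  |  F  F
T  F  F  T  F  |  F  F
T  F  F  F  T  |  T  T
T  F  F  F  F  |  T  T
F  T  T  T  T  |  F  F
F  T  T  T  F  |  F  F
F  T  T  F  T  |  F  F
F  T  T  F  F  |  T  T
F  T  F  T  T  |  F  F
F  T  F  T  F  |  F  F
F  T  F  F  T  |  F  F
F  T  F  F  F  |  T  T
F  F  T  T  T  |  F  F
F  F  T  T  F  |  F  F
F  F  T  F  T  |  F  F
F  F  T  F  F  |  F  F
F  F  F  T  T  |  F  F
F  F  F  T  F  |  F  F
F  F  F  F  T  |  F  F
F  F  F  F  F  |  F  F
The columns for φ and ψ agree on every row, so they are logically equivalent.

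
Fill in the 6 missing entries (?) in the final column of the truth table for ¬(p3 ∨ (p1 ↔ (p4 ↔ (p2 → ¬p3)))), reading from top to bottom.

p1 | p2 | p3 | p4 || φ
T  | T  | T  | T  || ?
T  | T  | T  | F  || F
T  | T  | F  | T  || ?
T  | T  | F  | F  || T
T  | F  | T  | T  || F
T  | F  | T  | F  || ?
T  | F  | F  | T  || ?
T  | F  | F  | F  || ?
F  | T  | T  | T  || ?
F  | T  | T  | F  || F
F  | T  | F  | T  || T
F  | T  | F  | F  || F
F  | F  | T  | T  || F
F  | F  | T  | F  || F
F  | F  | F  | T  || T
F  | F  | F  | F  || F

Row p1=T, p2=T, p3=T, p4=T: (p1 ↔ (p4 ↔ (p2 → ¬p3))) = F, (p3 ∨ (p1 ↔ (p4 ↔ (p2 → ¬p3)))) = T, so the formula = F.
Row p1=T, p2=T, p3=F, p4=T: (p1 ↔ (p4 ↔ (p2 → ¬p3))) = T, (p3 ∨ (p1 ↔ (p4 ↔ (p2 → ¬p3)))) = T, so the formula = F.
Row p1=T, p2=F, p3=T, p4=F: (p1 ↔ (p4 ↔ (p2 → ¬p3))) = F, (p3 ∨ (p1 ↔ (p4 ↔ (p2 → ¬p3)))) = T, so the formula = F.
Row p1=T, p2=F, p3=F, p4=T: (p1 ↔ (p4 ↔ (p2 → ¬p3))) = T, (p3 ∨ (p1 ↔ (p4 ↔ (p2 → ¬p3)))) = T, so the formula = F.
Row p1=T, p2=F, p3=F, p4=F: (p1 ↔ (p4 ↔ (p2 → ¬p3))) = F, (p3 ∨ (p1 ↔ (p4 ↔ (p2 → ¬p3)))) = F, so the formula = T.
Row p1=F, p2=T, p3=T, p4=T: (p1 ↔ (p4 ↔ (p2 → ¬p3))) = T, (p3 ∨ (p1 ↔ (p4 ↔ (p2 → ¬p3)))) = T, so the formula = F.

F, F, F, F, T, F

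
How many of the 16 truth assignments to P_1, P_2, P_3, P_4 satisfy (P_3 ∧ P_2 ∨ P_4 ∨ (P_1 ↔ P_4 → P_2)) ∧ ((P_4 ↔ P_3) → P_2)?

10

P_1 | P_2 | P_3 | P_4 | (P_3 ∧ P_2) | (P_4 → P_2) | (P_1 ↔ (P_4 → P_2)) | (P_4 ↔ P_3) | ((P_4 ↔ P_3) → P_2) | φ
--- | --- | --- | --- | ----------- | ----------- | ------------------- | ----------- | ------------------- | -
 F  |  F  |  F  |  F  |      F      |      T      |          F          |      T      |          F          | F
 F  |  F  |  F  |  T  |      F      |      F      |          T          |      F      |          T          | T
 F  |  F  |  T  |  F  |      F      |      T      |          F          |      F      |          T          | F
 F  |  F  |  T  |  T  |      F      |      F      |          T          |      T      |          F          | F
 F  |  T  |  F  |  F  |      F      |      T      |          F          |      T      |          T          | F
 F  |  T  |  F  |  T  |      F      |      T      |          F          |      F      |          T          | T
 F  |  T  |  T  |  F  |      T      |      T      |          F          |      F      |          T          | T
 F  |  T  |  T  |  T  |      T      |      T      |          F          |      T      |          T          | T
 T  |  F  |  F  |  F  |      F      |      T      |          T          |      T      |          F          | F
 T  |  F  |  F  |  T  |      F      |      F      |          F          |      F      |          T          | T
 T  |  F  |  T  |  F  |      F      |      T      |          T          |      F      |          T          | T
 T  |  F  |  T  |  T  |      F      |      F      |          F          |      T      |          F          | F
 T  |  T  |  F  |  F  |      F      |      T      |          T          |      T      |          T          | T
 T  |  T  |  F  |  T  |      F      |      T      |          T          |      F      |          T          | T
 T  |  T  |  T  |  F  |      T      |      T      |          T          |      F      |          T          | T
 T  |  T  |  T  |  T  |      T      |      T      |          T          |      T      |          T          | T
The formula is true on 10 of the 16 rows.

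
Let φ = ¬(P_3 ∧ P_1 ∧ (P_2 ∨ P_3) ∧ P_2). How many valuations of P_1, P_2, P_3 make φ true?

P_1 | P_2 | P_3 || (P_2 ∨ P_3) | φ
 1  |  1  |  1  ||      1      | 0
 1  |  1  |  0  ||      1      | 1
 1  |  0  |  1  ||      1      | 1
 1  |  0  |  0  ||      0      | 1
 0  |  1  |  1  ||      1      | 1
 0  |  1  |  0  ||      1      | 1
 0  |  0  |  1  ||      1      | 1
 0  |  0  |  0  ||      0      | 1
The formula is true on 7 of the 8 rows.

7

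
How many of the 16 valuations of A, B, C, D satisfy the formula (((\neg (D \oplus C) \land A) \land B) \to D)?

  A      B      C      D    |  (D \oplus C)  \neg (D \oplus C)  (\neg (D \oplus C) \land A)    φ  
False  False  False  False  |     False             True                   False              True
False  False  False   True  |      True            False                   False              True
False  False   True  False  |      True            False                   False              True
False  False   True   True  |     False             True                   False              True
False   True  False  False  |     False             True                   False              True
False   True  False   True  |      True            False                   False              True
False   True   True  False  |      True            False                   False              True
False   True   True   True  |     False             True                   False              True
 True  False  False  False  |     False             True                    True              True
 True  False  False   True  |      True            False                   False              True
 True  False   True  False  |      True            False                   False              True
 True  False   True   True  |     False             True                    True              True
 True   True  False  False  |     False             True                    True             False
 True   True  False   True  |      True            False                   False              True
 True   True   True  False  |      True            False                   False              True
 True   True   True   True  |     False             True                    True              True
The formula is true on 15 of the 16 rows.

15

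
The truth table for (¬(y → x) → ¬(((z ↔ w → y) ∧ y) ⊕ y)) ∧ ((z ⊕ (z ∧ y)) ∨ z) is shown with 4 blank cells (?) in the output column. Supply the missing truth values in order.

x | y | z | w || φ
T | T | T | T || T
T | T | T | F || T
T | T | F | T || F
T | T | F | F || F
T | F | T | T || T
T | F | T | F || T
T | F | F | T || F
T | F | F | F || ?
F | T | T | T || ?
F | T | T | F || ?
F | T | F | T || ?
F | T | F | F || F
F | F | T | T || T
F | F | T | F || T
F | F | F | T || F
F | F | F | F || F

F, T, T, F

Row x=T, y=F, z=F, w=F: (¬(y → x) → ¬(((z ↔ w → y) ∧ y) ⊕ y)) = T, ((z ⊕ (z ∧ y)) ∨ z) = F, so the formula = F.
Row x=F, y=T, z=T, w=T: (¬(y → x) → ¬(((z ↔ w → y) ∧ y) ⊕ y)) = T, ((z ⊕ (z ∧ y)) ∨ z) = T, so the formula = T.
Row x=F, y=T, z=T, w=F: (¬(y → x) → ¬(((z ↔ w → y) ∧ y) ⊕ y)) = T, ((z ⊕ (z ∧ y)) ∨ z) = T, so the formula = T.
Row x=F, y=T, z=F, w=T: (¬(y → x) → ¬(((z ↔ w → y) ∧ y) ⊕ y)) = F, ((z ⊕ (z ∧ y)) ∨ z) = F, so the formula = F.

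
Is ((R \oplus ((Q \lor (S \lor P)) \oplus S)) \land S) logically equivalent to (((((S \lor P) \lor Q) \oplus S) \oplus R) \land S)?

equivalent

P | Q | R | S || φ | ψ
F | F | F | F || F | F
F | F | F | T || F | F
F | F | T | F || F | F
F | F | T | T || T | T
F | T | F | F || F | F
F | T | F | T || F | F
F | T | T | F || F | F
F | T | T | T || T | T
T | F | F | F || F | F
T | F | F | T || F | F
T | F | T | F || F | F
T | F | T | T || T | T
T | T | F | F || F | F
T | T | F | T || F | F
T | T | T | F || F | F
T | T | T | T || T | T
The columns for φ and ψ agree on every row, so they are logically equivalent.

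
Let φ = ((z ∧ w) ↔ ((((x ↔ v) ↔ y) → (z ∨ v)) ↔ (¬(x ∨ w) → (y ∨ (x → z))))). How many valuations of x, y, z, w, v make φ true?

12

x | y | z | w | v | φ
- | - | - | - | - | -
T | T | T | T | T | T
T | T | T | T | F | T
T | T | T | F | T | F
T | T | T | F | F | F
T | T | F | T | T | F
T | T | F | T | F | F
T | T | F | F | T | F
T | T | F | F | F | F
T | F | T | T | T | T
T | F | T | T | F | T
T | F | T | F | T | F
T | F | T | F | F | F
T | F | F | T | T | F
T | F | F | T | F | T
T | F | F | F | T | F
T | F | F | F | F | T
F | T | T | T | T | T
F | T | T | T | F | T
F | T | T | F | T | F
F | T | T | F | F | F
F | T | F | T | T | F
F | T | F | T | F | T
F | T | F | F | T | F
F | T | F | F | F | T
F | F | T | T | T | T
F | F | T | T | F | T
F | F | T | F | T | F
F | F | T | F | F | F
F | F | F | T | T | F
F | F | F | T | F | F
F | F | F | F | T | F
F | F | F | F | F | F
The formula is true on 12 of the 32 rows.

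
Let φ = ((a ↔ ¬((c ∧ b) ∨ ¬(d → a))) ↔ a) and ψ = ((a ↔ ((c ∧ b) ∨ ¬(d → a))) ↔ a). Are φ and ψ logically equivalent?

a | b | c | d || φ | ψ
F | F | F | F || T | F
F | F | F | T || F | T
F | F | T | F || T | F
F | F | T | T || F | T
F | T | F | F || T | F
F | T | F | T || F | T
F | T | T | F || F | T
F | T | T | T || F | T
T | F | F | F || T | F
T | F | F | T || T | F
T | F | T | F || T | F
T | F | T | T || T | F
T | T | F | F || T | F
T | T | F | T || T | F
T | T | T | F || F | T
T | T | T | T || F | T
The columns differ at a=F, b=F, c=F, d=F (φ=T, ψ=F), so they are not equivalent.

not equivalent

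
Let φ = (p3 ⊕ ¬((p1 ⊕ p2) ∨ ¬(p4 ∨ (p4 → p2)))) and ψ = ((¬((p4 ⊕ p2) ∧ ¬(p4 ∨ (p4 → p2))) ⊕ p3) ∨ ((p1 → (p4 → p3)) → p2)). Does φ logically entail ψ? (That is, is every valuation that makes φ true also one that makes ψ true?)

p1  p2  p3  p4  |  φ  ψ
T   T   T   T   |  F  T
T   T   T   F   |  F  T
T   T   F   T   |  T  T
T   T   F   F   |  T  T
T   F   T   T   |  T  F
T   F   T   F   |  T  F
T   F   F   T   |  F  T
T   F   F   F   |  F  T
F   T   T   T   |  T  T
F   T   T   F   |  T  T
F   T   F   T   |  F  T
F   T   F   F   |  F  T
F   F   T   T   |  F  F
F   F   T   F   |  F  F
F   F   F   T   |  T  T
F   F   F   F   |  T  T
At p1=T, p2=F, p3=T, p4=T we have φ true but ψ false, so φ does not entail ψ.

no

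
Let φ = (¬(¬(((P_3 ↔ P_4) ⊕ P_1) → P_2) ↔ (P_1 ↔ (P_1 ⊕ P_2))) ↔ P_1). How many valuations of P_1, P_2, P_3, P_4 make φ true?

8

P_1 | P_2 | P_3 | P_4 | (P_3 ↔ P_4) | ((P_3 ↔ P_4) ⊕ P_1) | (((P_3 ↔ P_4) ⊕ P_1) → P_2) | ¬(((P_3 ↔ P_4) ⊕ P_1) → P_2) | (P_1 ⊕ P_2) | (P_1 ↔ (P_1 ⊕ P_2)) | φ
--- | --- | --- | --- | ----------- | ------------------- | --------------------------- | ---------------------------- | ----------- | ------------------- | -
 T  |  T  |  T  |  T  |      T      |          F          |              T              |              F               |      F      |          F          | F
 T  |  T  |  T  |  F  |      F      |          T          |              T              |              F               |      F      |          F          | F
 T  |  T  |  F  |  T  |      F      |          T          |              T              |              F               |      F      |          F          | F
 T  |  T  |  F  |  F  |      T      |          F          |              T              |              F               |      F      |          F          | F
 T  |  F  |  T  |  T  |      T      |          F          |              T              |              F               |      T      |          T          | T
 T  |  F  |  T  |  F  |      F      |          T          |              F              |              T               |      T      |          T          | F
 T  |  F  |  F  |  T  |      F      |          T          |              F              |              T               |      T      |          T          | F
 T  |  F  |  F  |  F  |      T      |          F          |              T              |              F               |      T      |          T          | T
 F  |  T  |  T  |  T  |      T      |          T          |              T              |              F               |      T      |          F          | T
 F  |  T  |  T  |  F  |      F      |          F          |              T              |              F               |      T      |          F          | T
 F  |  T  |  F  |  T  |      F      |          F          |              T              |              F               |      T      |          F          | T
 F  |  T  |  F  |  F  |      T      |          T          |              T              |              F               |      T      |          F          | T
 F  |  F  |  T  |  T  |      T      |          T          |              F              |              T               |      F      |          T          | T
 F  |  F  |  T  |  F  |      F      |          F          |              T              |              F               |      F      |          T          | F
 F  |  F  |  F  |  T  |      F      |          F          |              T              |              F               |      F      |          T          | F
 F  |  F  |  F  |  F  |      T      |          T          |              F              |              T               |      F      |          T          | T
The formula is true on 8 of the 16 rows.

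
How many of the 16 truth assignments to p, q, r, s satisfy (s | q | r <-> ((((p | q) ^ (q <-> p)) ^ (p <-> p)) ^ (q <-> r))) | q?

p | q | r | s || φ
0 | 0 | 0 | 0 || 0
0 | 0 | 0 | 1 || 1
0 | 0 | 1 | 0 || 0
0 | 0 | 1 | 1 || 0
0 | 1 | 0 | 0 || 1
0 | 1 | 0 | 1 || 1
0 | 1 | 1 | 0 || 1
0 | 1 | 1 | 1 || 1
1 | 0 | 0 | 0 || 0
1 | 0 | 0 | 1 || 1
1 | 0 | 1 | 0 || 0
1 | 0 | 1 | 1 || 0
1 | 1 | 0 | 0 || 1
1 | 1 | 0 | 1 || 1
1 | 1 | 1 | 0 || 1
1 | 1 | 1 | 1 || 1
The formula is true on 10 of the 16 rows.

10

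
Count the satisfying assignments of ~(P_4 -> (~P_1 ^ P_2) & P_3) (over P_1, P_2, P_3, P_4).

P_1  P_2  P_3  P_4  |  ~(P_4 -> ((~P_1 ^ P_2) & P_3))
 0    0    0    0   |                0               
 0    0    0    1   |                1               
 0    0    1    0   |                0               
 0    0    1    1   |                0               
 0    1    0    0   |                0               
 0    1    0    1   |                1               
 0    1    1    0   |                0               
 0    1    1    1   |                1               
 1    0    0    0   |                0               
 1    0    0    1   |                1               
 1    0    1    0   |                0               
 1    0    1    1   |                1               
 1    1    0    0   |                0               
 1    1    0    1   |                1               
 1    1    1    0   |                0               
 1    1    1    1   |                0               
The formula is true on 6 of the 16 rows.

6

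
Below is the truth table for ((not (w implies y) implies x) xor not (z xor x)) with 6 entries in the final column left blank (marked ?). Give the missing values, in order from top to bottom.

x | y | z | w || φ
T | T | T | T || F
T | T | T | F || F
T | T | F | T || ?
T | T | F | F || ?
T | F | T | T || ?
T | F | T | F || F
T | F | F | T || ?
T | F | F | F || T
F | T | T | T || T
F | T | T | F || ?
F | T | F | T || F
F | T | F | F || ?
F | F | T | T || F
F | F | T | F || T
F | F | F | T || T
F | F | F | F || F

T, T, F, T, T, F

Row x=T, y=T, z=F, w=T: (not (w implies y) implies x) = T, not (z xor x) = F, so the formula = T.
Row x=T, y=T, z=F, w=F: (not (w implies y) implies x) = T, not (z xor x) = F, so the formula = T.
Row x=T, y=F, z=T, w=T: (not (w implies y) implies x) = T, not (z xor x) = T, so the formula = F.
Row x=T, y=F, z=F, w=T: (not (w implies y) implies x) = T, not (z xor x) = F, so the formula = T.
Row x=F, y=T, z=T, w=F: (not (w implies y) implies x) = T, not (z xor x) = F, so the formula = T.
Row x=F, y=T, z=F, w=F: (not (w implies y) implies x) = T, not (z xor x) = T, so the formula = F.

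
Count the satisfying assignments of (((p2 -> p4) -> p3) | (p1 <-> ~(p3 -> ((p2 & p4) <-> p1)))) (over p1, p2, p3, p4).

p1  p2  p3  p4  |  (p2 -> p4)  ((p2 -> p4) -> p3)  (p2 & p4)  ((p2 & p4) <-> p1)  (p3 -> ((p2 & p4) <-> p1))  ~(p3 -> ((p2 & p4) <-> p1))  φ
1   1   1   1   |      1               1               1              1                       1                            0               1
1   1   1   0   |      0               1               0              0                       0                            1               1
1   1   0   1   |      1               0               1              1                       1                            0               0
1   1   0   0   |      0               1               0              0                       1                            0               1
1   0   1   1   |      1               1               0              0                       0                            1               1
1   0   1   0   |      1               1               0              0                       0                            1               1
1   0   0   1   |      1               0               0              0                       1                            0               0
1   0   0   0   |      1               0               0              0                       1                            0               0
0   1   1   1   |      1               1               1              0                       0                            1               1
0   1   1   0   |      0               1               0              1                       1                            0               1
0   1   0   1   |      1               0               1              0                       1                            0               1
0   1   0   0   |      0               1               0              1                       1                            0               1
0   0   1   1   |      1               1               0              1                       1                            0               1
0   0   1   0   |      1               1               0              1                       1                            0               1
0   0   0   1   |      1               0               0              1                       1                            0               1
0   0   0   0   |      1               0               0              1                       1                            0               1
The formula is true on 13 of the 16 rows.

13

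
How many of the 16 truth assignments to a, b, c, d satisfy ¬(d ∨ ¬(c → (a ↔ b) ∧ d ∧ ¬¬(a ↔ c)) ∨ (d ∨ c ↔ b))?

a | b | c | d || (a ↔ b) | (a ↔ c) | ¬(a ↔ c) | ¬¬(a ↔ c) | ((a ↔ b) ∧ d ∧ ¬¬(a ↔ c)) | (d ∨ c) | ((d ∨ c) ↔ b) | φ
1 | 1 | 1 | 1 ||    1    |    1    |    0     |     1     |             1             |    1    |       1       | 0
1 | 1 | 1 | 0 ||    1    |    1    |    0     |     1     |             0             |    1    |       1       | 0
1 | 1 | 0 | 1 ||    1    |    0    |    1     |     0     |             0             |    1    |       1       | 0
1 | 1 | 0 | 0 ||    1    |    0    |    1     |     0     |             0             |    0    |       0       | 1
1 | 0 | 1 | 1 ||    0    |    1    |    0     |     1     |             0             |    1    |       0       | 0
1 | 0 | 1 | 0 ||    0    |    1    |    0     |     1     |             0             |    1    |       0       | 0
1 | 0 | 0 | 1 ||    0    |    0    |    1     |     0     |             0             |    1    |       0       | 0
1 | 0 | 0 | 0 ||    0    |    0    |    1     |     0     |             0             |    0    |       1       | 0
0 | 1 | 1 | 1 ||    0    |    0    |    1     |     0     |             0             |    1    |       1       | 0
0 | 1 | 1 | 0 ||    0    |    0    |    1     |     0     |             0             |    1    |       1       | 0
0 | 1 | 0 | 1 ||    0    |    1    |    0     |     1     |             0             |    1    |       1       | 0
0 | 1 | 0 | 0 ||    0    |    1    |    0     |     1     |             0             |    0    |       0       | 1
0 | 0 | 1 | 1 ||    1    |    0    |    1     |     0     |             0             |    1    |       0       | 0
0 | 0 | 1 | 0 ||    1    |    0    |    1     |     0     |             0             |    1    |       0       | 0
0 | 0 | 0 | 1 ||    1    |    1    |    0     |     1     |             1             |    1    |       0       | 0
0 | 0 | 0 | 0 ||    1    |    1    |    0     |     1     |             0             |    0    |       1       | 0
The formula is true on 2 of the 16 rows.

2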